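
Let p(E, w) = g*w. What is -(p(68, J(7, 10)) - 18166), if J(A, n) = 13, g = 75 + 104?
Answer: 15839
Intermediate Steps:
g = 179
p(E, w) = 179*w
-(p(68, J(7, 10)) - 18166) = -(179*13 - 18166) = -(2327 - 18166) = -1*(-15839) = 15839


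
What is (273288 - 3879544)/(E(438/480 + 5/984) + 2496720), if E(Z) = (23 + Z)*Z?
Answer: -349177900953600/241748536998121 ≈ -1.4444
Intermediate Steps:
E(Z) = Z*(23 + Z)
(273288 - 3879544)/(E(438/480 + 5/984) + 2496720) = (273288 - 3879544)/((438/480 + 5/984)*(23 + (438/480 + 5/984)) + 2496720) = -3606256/((438*(1/480) + 5*(1/984))*(23 + (438*(1/480) + 5*(1/984))) + 2496720) = -3606256/((73/80 + 5/984)*(23 + (73/80 + 5/984)) + 2496720) = -3606256/(9029*(23 + 9029/9840)/9840 + 2496720) = -3606256/((9029/9840)*(235349/9840) + 2496720) = -3606256/(2124966121/96825600 + 2496720) = -3606256/241748536998121/96825600 = -3606256*96825600/241748536998121 = -349177900953600/241748536998121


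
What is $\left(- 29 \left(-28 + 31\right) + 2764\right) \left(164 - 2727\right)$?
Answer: $-6861151$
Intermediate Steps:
$\left(- 29 \left(-28 + 31\right) + 2764\right) \left(164 - 2727\right) = \left(\left(-29\right) 3 + 2764\right) \left(-2563\right) = \left(-87 + 2764\right) \left(-2563\right) = 2677 \left(-2563\right) = -6861151$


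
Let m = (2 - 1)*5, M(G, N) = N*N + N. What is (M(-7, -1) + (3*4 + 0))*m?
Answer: 60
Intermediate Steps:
M(G, N) = N + N**2 (M(G, N) = N**2 + N = N + N**2)
m = 5 (m = 1*5 = 5)
(M(-7, -1) + (3*4 + 0))*m = (-(1 - 1) + (3*4 + 0))*5 = (-1*0 + (12 + 0))*5 = (0 + 12)*5 = 12*5 = 60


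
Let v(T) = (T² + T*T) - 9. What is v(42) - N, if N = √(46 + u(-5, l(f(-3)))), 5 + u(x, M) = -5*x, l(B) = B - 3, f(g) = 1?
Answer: 3519 - √66 ≈ 3510.9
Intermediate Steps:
v(T) = -9 + 2*T² (v(T) = (T² + T²) - 9 = 2*T² - 9 = -9 + 2*T²)
l(B) = -3 + B
u(x, M) = -5 - 5*x
N = √66 (N = √(46 + (-5 - 5*(-5))) = √(46 + (-5 + 25)) = √(46 + 20) = √66 ≈ 8.1240)
v(42) - N = (-9 + 2*42²) - √66 = (-9 + 2*1764) - √66 = (-9 + 3528) - √66 = 3519 - √66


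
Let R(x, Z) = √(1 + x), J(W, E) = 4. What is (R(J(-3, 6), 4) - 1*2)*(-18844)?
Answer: 37688 - 18844*√5 ≈ -4448.5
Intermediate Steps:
(R(J(-3, 6), 4) - 1*2)*(-18844) = (√(1 + 4) - 1*2)*(-18844) = (√5 - 2)*(-18844) = (-2 + √5)*(-18844) = 37688 - 18844*√5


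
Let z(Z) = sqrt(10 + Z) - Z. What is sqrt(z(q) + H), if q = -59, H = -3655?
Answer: sqrt(-3596 + 7*I) ≈ 0.0584 + 59.967*I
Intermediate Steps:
sqrt(z(q) + H) = sqrt((sqrt(10 - 59) - 1*(-59)) - 3655) = sqrt((sqrt(-49) + 59) - 3655) = sqrt((7*I + 59) - 3655) = sqrt((59 + 7*I) - 3655) = sqrt(-3596 + 7*I)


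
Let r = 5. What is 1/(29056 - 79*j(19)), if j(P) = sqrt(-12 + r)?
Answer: 29056/844294823 + 79*I*sqrt(7)/844294823 ≈ 3.4415e-5 + 2.4756e-7*I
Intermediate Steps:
j(P) = I*sqrt(7) (j(P) = sqrt(-12 + 5) = sqrt(-7) = I*sqrt(7))
1/(29056 - 79*j(19)) = 1/(29056 - 79*I*sqrt(7))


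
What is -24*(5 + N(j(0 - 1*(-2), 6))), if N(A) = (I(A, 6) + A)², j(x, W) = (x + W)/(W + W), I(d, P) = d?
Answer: -488/3 ≈ -162.67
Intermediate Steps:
j(x, W) = (W + x)/(2*W) (j(x, W) = (W + x)/((2*W)) = (W + x)*(1/(2*W)) = (W + x)/(2*W))
N(A) = 4*A² (N(A) = (A + A)² = (2*A)² = 4*A²)
-24*(5 + N(j(0 - 1*(-2), 6))) = -24*(5 + 4*((½)*(6 + (0 - 1*(-2)))/6)²) = -24*(5 + 4*((½)*(⅙)*(6 + (0 + 2)))²) = -24*(5 + 4*((½)*(⅙)*(6 + 2))²) = -24*(5 + 4*((½)*(⅙)*8)²) = -24*(5 + 4*(⅔)²) = -24*(5 + 4*(4/9)) = -24*(5 + 16/9) = -24*61/9 = -488/3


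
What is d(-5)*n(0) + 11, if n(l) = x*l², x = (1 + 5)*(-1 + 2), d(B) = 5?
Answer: 11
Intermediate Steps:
x = 6 (x = 6*1 = 6)
n(l) = 6*l²
d(-5)*n(0) + 11 = 5*(6*0²) + 11 = 5*(6*0) + 11 = 5*0 + 11 = 0 + 11 = 11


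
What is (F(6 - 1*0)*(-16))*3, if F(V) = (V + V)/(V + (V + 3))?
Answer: -192/5 ≈ -38.400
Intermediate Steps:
F(V) = 2*V/(3 + 2*V) (F(V) = (2*V)/(V + (3 + V)) = (2*V)/(3 + 2*V) = 2*V/(3 + 2*V))
(F(6 - 1*0)*(-16))*3 = ((2*(6 - 1*0)/(3 + 2*(6 - 1*0)))*(-16))*3 = ((2*(6 + 0)/(3 + 2*(6 + 0)))*(-16))*3 = ((2*6/(3 + 2*6))*(-16))*3 = ((2*6/(3 + 12))*(-16))*3 = ((2*6/15)*(-16))*3 = ((2*6*(1/15))*(-16))*3 = ((⅘)*(-16))*3 = -64/5*3 = -192/5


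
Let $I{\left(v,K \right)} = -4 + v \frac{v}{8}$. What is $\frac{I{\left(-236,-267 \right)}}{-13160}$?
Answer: $- \frac{497}{940} \approx -0.52872$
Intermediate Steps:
$I{\left(v,K \right)} = -4 + \frac{v^{2}}{8}$ ($I{\left(v,K \right)} = -4 + v v \frac{1}{8} = -4 + v \frac{v}{8} = -4 + \frac{v^{2}}{8}$)
$\frac{I{\left(-236,-267 \right)}}{-13160} = \frac{-4 + \frac{\left(-236\right)^{2}}{8}}{-13160} = \left(-4 + \frac{1}{8} \cdot 55696\right) \left(- \frac{1}{13160}\right) = \left(-4 + 6962\right) \left(- \frac{1}{13160}\right) = 6958 \left(- \frac{1}{13160}\right) = - \frac{497}{940}$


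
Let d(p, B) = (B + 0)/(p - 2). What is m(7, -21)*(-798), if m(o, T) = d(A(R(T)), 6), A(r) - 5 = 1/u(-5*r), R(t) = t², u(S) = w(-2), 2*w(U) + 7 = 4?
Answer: -2052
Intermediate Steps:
w(U) = -3/2 (w(U) = -7/2 + (½)*4 = -7/2 + 2 = -3/2)
u(S) = -3/2
A(r) = 13/3 (A(r) = 5 + 1/(-3/2) = 5 - ⅔ = 13/3)
d(p, B) = B/(-2 + p)
m(o, T) = 18/7 (m(o, T) = 6/(-2 + 13/3) = 6/(7/3) = 6*(3/7) = 18/7)
m(7, -21)*(-798) = (18/7)*(-798) = -2052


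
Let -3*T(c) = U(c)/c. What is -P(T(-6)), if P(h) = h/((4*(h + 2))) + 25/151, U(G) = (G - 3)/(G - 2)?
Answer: -3451/19932 ≈ -0.17314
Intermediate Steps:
U(G) = (-3 + G)/(-2 + G)
T(c) = -(-3 + c)/(3*c*(-2 + c)) (T(c) = -(-3 + c)/(-2 + c)/(3*c) = -(-3 + c)/(3*c*(-2 + c)))
P(h) = 25/151 + h/(8 + 4*h) (P(h) = h/((4*(2 + h))) + 25*(1/151) = h/(8 + 4*h) + 25/151 = 25/151 + h/(8 + 4*h))
-P(T(-6)) = -(200 + 251*((⅓)*(3 - 1*(-6))/(-6*(-2 - 6))))/(604*(2 + (⅓)*(3 - 1*(-6))/(-6*(-2 - 6)))) = -(200 + 251*((⅓)*(-⅙)*(3 + 6)/(-8)))/(604*(2 + (⅓)*(-⅙)*(3 + 6)/(-8))) = -(200 + 251*((⅓)*(-⅙)*(-⅛)*9))/(604*(2 + (⅓)*(-⅙)*(-⅛)*9)) = -(200 + 251*(1/16))/(604*(2 + 1/16)) = -(200 + 251/16)/(604*33/16) = -16*3451/(604*33*16) = -1*3451/19932 = -3451/19932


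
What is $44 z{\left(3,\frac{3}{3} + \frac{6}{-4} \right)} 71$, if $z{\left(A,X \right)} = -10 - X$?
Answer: $-29678$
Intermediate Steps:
$44 z{\left(3,\frac{3}{3} + \frac{6}{-4} \right)} 71 = 44 \left(-10 - \left(\frac{3}{3} + \frac{6}{-4}\right)\right) 71 = 44 \left(-10 - \left(3 \cdot \frac{1}{3} + 6 \left(- \frac{1}{4}\right)\right)\right) 71 = 44 \left(-10 - \left(1 - \frac{3}{2}\right)\right) 71 = 44 \left(-10 - - \frac{1}{2}\right) 71 = 44 \left(-10 + \frac{1}{2}\right) 71 = 44 \left(- \frac{19}{2}\right) 71 = \left(-418\right) 71 = -29678$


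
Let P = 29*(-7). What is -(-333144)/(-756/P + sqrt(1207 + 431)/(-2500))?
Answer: 362294100000000/4049923469 + 116739210000*sqrt(182)/4049923469 ≈ 89846.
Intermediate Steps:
P = -203
-(-333144)/(-756/P + sqrt(1207 + 431)/(-2500)) = -(-333144)/(-756/(-203) + sqrt(1207 + 431)/(-2500)) = -(-333144)/(-756*(-1/203) + sqrt(1638)*(-1/2500)) = -(-333144)/(108/29 + (3*sqrt(182))*(-1/2500)) = -(-333144)/(108/29 - 3*sqrt(182)/2500) = 333144/(108/29 - 3*sqrt(182)/2500)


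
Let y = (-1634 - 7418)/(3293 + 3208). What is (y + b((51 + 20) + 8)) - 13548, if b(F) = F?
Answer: -87571021/6501 ≈ -13470.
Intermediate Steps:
y = -9052/6501 ≈ -1.3924
(y + b((51 + 20) + 8)) - 13548 = (-9052/6501 + ((51 + 20) + 8)) - 13548 = (-9052/6501 + (71 + 8)) - 13548 = (-9052/6501 + 79) - 13548 = 504527/6501 - 13548 = -87571021/6501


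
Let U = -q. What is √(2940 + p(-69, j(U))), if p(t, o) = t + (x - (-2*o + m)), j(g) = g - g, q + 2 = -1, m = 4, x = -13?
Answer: √2854 ≈ 53.423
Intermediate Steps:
q = -3 (q = -2 - 1 = -3)
U = 3 (U = -1*(-3) = 3)
j(g) = 0
p(t, o) = -17 + t + 2*o (p(t, o) = t + (-13 - (-2*o + 4)) = t + (-13 - (4 - 2*o)) = t + (-13 + (-4 + 2*o)) = t + (-17 + 2*o) = -17 + t + 2*o)
√(2940 + p(-69, j(U))) = √(2940 + (-17 - 69 + 2*0)) = √(2940 + (-17 - 69 + 0)) = √(2940 - 86) = √2854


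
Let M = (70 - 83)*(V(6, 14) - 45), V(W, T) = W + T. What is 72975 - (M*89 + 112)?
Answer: 43938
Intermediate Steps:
V(W, T) = T + W
M = 325 (M = (70 - 83)*((14 + 6) - 45) = -13*(20 - 45) = -13*(-25) = 325)
72975 - (M*89 + 112) = 72975 - (325*89 + 112) = 72975 - (28925 + 112) = 72975 - 1*29037 = 72975 - 29037 = 43938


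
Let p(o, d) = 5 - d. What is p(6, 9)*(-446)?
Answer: 1784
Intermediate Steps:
p(6, 9)*(-446) = (5 - 1*9)*(-446) = (5 - 9)*(-446) = -4*(-446) = 1784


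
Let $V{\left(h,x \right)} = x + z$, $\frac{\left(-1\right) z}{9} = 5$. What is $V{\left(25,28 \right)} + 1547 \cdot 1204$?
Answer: $1862571$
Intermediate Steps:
$z = -45$ ($z = \left(-9\right) 5 = -45$)
$V{\left(h,x \right)} = -45 + x$ ($V{\left(h,x \right)} = x - 45 = -45 + x$)
$V{\left(25,28 \right)} + 1547 \cdot 1204 = \left(-45 + 28\right) + 1547 \cdot 1204 = -17 + 1862588 = 1862571$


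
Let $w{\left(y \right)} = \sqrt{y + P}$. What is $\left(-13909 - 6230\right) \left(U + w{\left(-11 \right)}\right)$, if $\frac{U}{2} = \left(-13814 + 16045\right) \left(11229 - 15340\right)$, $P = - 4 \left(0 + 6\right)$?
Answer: $369415356198 - 20139 i \sqrt{35} \approx 3.6942 \cdot 10^{11} - 1.1914 \cdot 10^{5} i$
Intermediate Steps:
$P = -24$ ($P = \left(-4\right) 6 = -24$)
$U = -18343282$ ($U = 2 \left(-13814 + 16045\right) \left(11229 - 15340\right) = 2 \cdot 2231 \left(-4111\right) = 2 \left(-9171641\right) = -18343282$)
$w{\left(y \right)} = \sqrt{-24 + y}$ ($w{\left(y \right)} = \sqrt{y - 24} = \sqrt{-24 + y}$)
$\left(-13909 - 6230\right) \left(U + w{\left(-11 \right)}\right) = \left(-13909 - 6230\right) \left(-18343282 + \sqrt{-24 - 11}\right) = - 20139 \left(-18343282 + \sqrt{-35}\right) = - 20139 \left(-18343282 + i \sqrt{35}\right) = 369415356198 - 20139 i \sqrt{35}$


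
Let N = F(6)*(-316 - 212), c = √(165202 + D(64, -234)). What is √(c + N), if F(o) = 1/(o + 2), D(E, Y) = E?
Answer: √(-66 + √165266) ≈ 18.453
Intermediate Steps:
F(o) = 1/(2 + o)
c = √165266 (c = √(165202 + 64) = √165266 ≈ 406.53)
N = -66 (N = (-316 - 212)/(2 + 6) = -528/8 = (⅛)*(-528) = -66)
√(c + N) = √(√165266 - 66) = √(-66 + √165266)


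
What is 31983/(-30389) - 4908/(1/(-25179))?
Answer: 3755427976965/30389 ≈ 1.2358e+8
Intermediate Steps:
31983/(-30389) - 4908/(1/(-25179)) = 31983*(-1/30389) - 4908/(-1/25179) = -31983/30389 - 4908*(-25179) = -31983/30389 + 123578532 = 3755427976965/30389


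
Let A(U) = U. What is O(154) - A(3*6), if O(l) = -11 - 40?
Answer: -69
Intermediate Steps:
O(l) = -51
O(154) - A(3*6) = -51 - 3*6 = -51 - 1*18 = -51 - 18 = -69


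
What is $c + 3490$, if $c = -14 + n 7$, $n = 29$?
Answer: $3679$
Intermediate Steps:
$c = 189$ ($c = -14 + 29 \cdot 7 = -14 + 203 = 189$)
$c + 3490 = 189 + 3490 = 3679$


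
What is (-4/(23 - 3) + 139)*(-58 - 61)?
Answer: -82586/5 ≈ -16517.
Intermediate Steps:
(-4/(23 - 3) + 139)*(-58 - 61) = (-4/20 + 139)*(-119) = (-4*1/20 + 139)*(-119) = (-1/5 + 139)*(-119) = (694/5)*(-119) = -82586/5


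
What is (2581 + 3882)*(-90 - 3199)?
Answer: -21256807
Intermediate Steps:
(2581 + 3882)*(-90 - 3199) = 6463*(-3289) = -21256807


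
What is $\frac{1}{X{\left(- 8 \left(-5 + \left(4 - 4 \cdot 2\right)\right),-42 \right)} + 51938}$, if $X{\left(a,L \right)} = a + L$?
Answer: $\frac{1}{51968} \approx 1.9243 \cdot 10^{-5}$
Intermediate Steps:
$X{\left(a,L \right)} = L + a$
$\frac{1}{X{\left(- 8 \left(-5 + \left(4 - 4 \cdot 2\right)\right),-42 \right)} + 51938} = \frac{1}{\left(-42 - 8 \left(-5 + \left(4 - 4 \cdot 2\right)\right)\right) + 51938} = \frac{1}{\left(-42 - 8 \left(-5 + \left(4 - 8\right)\right)\right) + 51938} = \frac{1}{\left(-42 - 8 \left(-5 - 4\right)\right) + 51938} = \frac{1}{\left(-42 - -72\right) + 51938} = \frac{1}{\left(-42 + 72\right) + 51938} = \frac{1}{30 + 51938} = \frac{1}{51968}$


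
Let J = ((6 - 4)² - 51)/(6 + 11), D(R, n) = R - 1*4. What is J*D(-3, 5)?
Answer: 329/17 ≈ 19.353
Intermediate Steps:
D(R, n) = -4 + R (D(R, n) = R - 4 = -4 + R)
J = -47/17 (J = (2² - 51)/17 = (4 - 51)*(1/17) = -47*1/17 = -47/17 ≈ -2.7647)
J*D(-3, 5) = -47*(-4 - 3)/17 = -47/17*(-7) = 329/17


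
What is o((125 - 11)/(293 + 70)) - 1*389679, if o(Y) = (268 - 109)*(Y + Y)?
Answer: -47139075/121 ≈ -3.8958e+5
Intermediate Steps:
o(Y) = 318*Y (o(Y) = 159*(2*Y) = 318*Y)
o((125 - 11)/(293 + 70)) - 1*389679 = 318*((125 - 11)/(293 + 70)) - 1*389679 = 318*(114/363) - 389679 = 318*(114*(1/363)) - 389679 = 318*(38/121) - 389679 = 12084/121 - 389679 = -47139075/121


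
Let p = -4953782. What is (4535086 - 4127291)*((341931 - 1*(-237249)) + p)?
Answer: -1783940822590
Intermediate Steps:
(4535086 - 4127291)*((341931 - 1*(-237249)) + p) = (4535086 - 4127291)*((341931 - 1*(-237249)) - 4953782) = 407795*((341931 + 237249) - 4953782) = 407795*(579180 - 4953782) = 407795*(-4374602) = -1783940822590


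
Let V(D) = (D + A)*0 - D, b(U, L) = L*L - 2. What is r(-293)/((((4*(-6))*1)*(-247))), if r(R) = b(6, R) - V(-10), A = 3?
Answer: 85837/5928 ≈ 14.480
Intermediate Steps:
b(U, L) = -2 + L**2 (b(U, L) = L**2 - 2 = -2 + L**2)
V(D) = -D (V(D) = (D + 3)*0 - D = (3 + D)*0 - D = 0 - D = -D)
r(R) = -12 + R**2 (r(R) = (-2 + R**2) - (-1)*(-10) = (-2 + R**2) - 1*10 = (-2 + R**2) - 10 = -12 + R**2)
r(-293)/((((4*(-6))*1)*(-247))) = (-12 + (-293)**2)/((((4*(-6))*1)*(-247))) = (-12 + 85849)/((-24*1*(-247))) = 85837/((-24*(-247))) = 85837/5928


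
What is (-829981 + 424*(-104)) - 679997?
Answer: -1554074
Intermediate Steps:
(-829981 + 424*(-104)) - 679997 = (-829981 - 44096) - 679997 = -874077 - 679997 = -1554074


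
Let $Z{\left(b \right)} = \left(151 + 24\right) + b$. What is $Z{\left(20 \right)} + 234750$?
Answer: $234945$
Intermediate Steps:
$Z{\left(b \right)} = 175 + b$
$Z{\left(20 \right)} + 234750 = \left(175 + 20\right) + 234750 = 195 + 234750 = 234945$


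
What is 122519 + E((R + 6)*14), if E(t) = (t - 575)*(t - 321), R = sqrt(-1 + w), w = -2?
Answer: 238298 - 10192*I*sqrt(3) ≈ 2.383e+5 - 17653.0*I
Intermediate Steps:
R = I*sqrt(3) (R = sqrt(-1 - 2) = sqrt(-3) = I*sqrt(3) ≈ 1.732*I)
E(t) = (-575 + t)*(-321 + t)
122519 + E((R + 6)*14) = 122519 + (184575 + ((I*sqrt(3) + 6)*14)**2 - 896*(I*sqrt(3) + 6)*14) = 122519 + (184575 + ((6 + I*sqrt(3))*14)**2 - 896*(6 + I*sqrt(3))*14) = 122519 + (184575 + (84 + 14*I*sqrt(3))**2 - 896*(84 + 14*I*sqrt(3))) = 122519 + (184575 + (84 + 14*I*sqrt(3))**2 + (-75264 - 12544*I*sqrt(3))) = 122519 + (109311 + (84 + 14*I*sqrt(3))**2 - 12544*I*sqrt(3)) = 231830 + (84 + 14*I*sqrt(3))**2 - 12544*I*sqrt(3)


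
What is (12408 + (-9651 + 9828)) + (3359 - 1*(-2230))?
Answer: 18174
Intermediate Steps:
(12408 + (-9651 + 9828)) + (3359 - 1*(-2230)) = (12408 + 177) + (3359 + 2230) = 12585 + 5589 = 18174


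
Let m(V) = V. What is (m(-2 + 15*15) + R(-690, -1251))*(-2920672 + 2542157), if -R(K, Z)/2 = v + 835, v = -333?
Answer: 295620215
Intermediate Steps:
R(K, Z) = -1004 (R(K, Z) = -2*(-333 + 835) = -2*502 = -1004)
(m(-2 + 15*15) + R(-690, -1251))*(-2920672 + 2542157) = ((-2 + 15*15) - 1004)*(-2920672 + 2542157) = ((-2 + 225) - 1004)*(-378515) = (223 - 1004)*(-378515) = -781*(-378515) = 295620215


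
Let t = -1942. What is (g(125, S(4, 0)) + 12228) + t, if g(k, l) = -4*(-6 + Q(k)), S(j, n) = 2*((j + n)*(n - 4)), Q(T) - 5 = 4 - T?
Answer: 10774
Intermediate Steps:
Q(T) = 9 - T (Q(T) = 5 + (4 - T) = 9 - T)
S(j, n) = 2*(-4 + n)*(j + n) (S(j, n) = 2*((j + n)*(-4 + n)) = 2*((-4 + n)*(j + n)) = 2*(-4 + n)*(j + n))
g(k, l) = -12 + 4*k (g(k, l) = -4*(-6 + (9 - k)) = -4*(3 - k) = -12 + 4*k)
(g(125, S(4, 0)) + 12228) + t = ((-12 + 4*125) + 12228) - 1942 = ((-12 + 500) + 12228) - 1942 = (488 + 12228) - 1942 = 12716 - 1942 = 10774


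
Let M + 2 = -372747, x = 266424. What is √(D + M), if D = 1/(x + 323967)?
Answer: I*√14436218091029942/196797 ≈ 610.53*I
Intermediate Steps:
M = -372749 (M = -2 - 372747 = -372749)
D = 1/590391 (D = 1/(266424 + 323967) = 1/590391 ≈ 1.6938e-6)
√(D + M) = √(1/590391 - 372749) = √(-220067654858/590391) = I*√14436218091029942/196797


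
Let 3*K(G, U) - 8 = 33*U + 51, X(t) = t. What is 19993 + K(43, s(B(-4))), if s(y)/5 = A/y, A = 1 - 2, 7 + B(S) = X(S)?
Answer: 60053/3 ≈ 20018.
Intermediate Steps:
B(S) = -7 + S
A = -1
s(y) = -5/y (s(y) = 5*(-1/y) = -5/y)
K(G, U) = 59/3 + 11*U (K(G, U) = 8/3 + (33*U + 51)/3 = 8/3 + (51 + 33*U)/3 = 8/3 + (17 + 11*U) = 59/3 + 11*U)
19993 + K(43, s(B(-4))) = 19993 + (59/3 + 11*(-5/(-7 - 4))) = 19993 + (59/3 + 11*(-5/(-11))) = 19993 + (59/3 + 11*(-5*(-1/11))) = 19993 + (59/3 + 11*(5/11)) = 19993 + (59/3 + 5) = 19993 + 74/3 = 60053/3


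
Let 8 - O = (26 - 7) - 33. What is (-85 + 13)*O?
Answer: -1584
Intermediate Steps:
O = 22 (O = 8 - ((26 - 7) - 33) = 8 - (19 - 33) = 8 - 1*(-14) = 8 + 14 = 22)
(-85 + 13)*O = (-85 + 13)*22 = -72*22 = -1584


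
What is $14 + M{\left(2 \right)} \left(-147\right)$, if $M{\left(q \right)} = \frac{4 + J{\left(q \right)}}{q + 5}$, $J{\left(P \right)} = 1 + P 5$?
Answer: $-301$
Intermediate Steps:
$J{\left(P \right)} = 1 + 5 P$
$M{\left(q \right)} = \frac{5 + 5 q}{5 + q}$ ($M{\left(q \right)} = \frac{4 + \left(1 + 5 q\right)}{q + 5} = \frac{5 + 5 q}{5 + q}$)
$14 + M{\left(2 \right)} \left(-147\right) = 14 + \frac{5 \left(1 + 2\right)}{5 + 2} \left(-147\right) = 14 + 5 \cdot \frac{1}{7} \cdot 3 \left(-147\right) = 14 + \frac{15}{7} \left(-147\right) = 14 - 315 = -301$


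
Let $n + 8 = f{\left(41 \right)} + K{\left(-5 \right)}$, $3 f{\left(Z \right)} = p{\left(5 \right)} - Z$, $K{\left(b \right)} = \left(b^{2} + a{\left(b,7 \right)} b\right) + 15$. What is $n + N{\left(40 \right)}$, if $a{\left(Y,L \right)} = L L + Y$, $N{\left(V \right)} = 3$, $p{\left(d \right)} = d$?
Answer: $-197$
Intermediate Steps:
$a{\left(Y,L \right)} = Y + L^{2}$ ($a{\left(Y,L \right)} = L^{2} + Y = Y + L^{2}$)
$K{\left(b \right)} = 15 + b^{2} + b \left(49 + b\right)$ ($K{\left(b \right)} = \left(b^{2} + \left(b + 7^{2}\right) b\right) + 15 = \left(b^{2} + \left(b + 49\right) b\right) + 15 = \left(b^{2} + \left(49 + b\right) b\right) + 15 = \left(b^{2} + b \left(49 + b\right)\right) + 15 = 15 + b^{2} + b \left(49 + b\right)$)
$f{\left(Z \right)} = \frac{5}{3} - \frac{Z}{3}$ ($f{\left(Z \right)} = \frac{5 - Z}{3} = \frac{5}{3} - \frac{Z}{3}$)
$n = -200$ ($n = -8 + \left(\left(\frac{5}{3} - \frac{41}{3}\right) + \left(15 + \left(-5\right)^{2} - 5 \left(49 - 5\right)\right)\right) = -8 + \left(\left(\frac{5}{3} - \frac{41}{3}\right) + \left(15 + 25 - 220\right)\right) = -8 + \left(-12 + \left(15 + 25 - 220\right)\right) = -8 - 192 = -200$)
$n + N{\left(40 \right)} = -200 + 3 = -197$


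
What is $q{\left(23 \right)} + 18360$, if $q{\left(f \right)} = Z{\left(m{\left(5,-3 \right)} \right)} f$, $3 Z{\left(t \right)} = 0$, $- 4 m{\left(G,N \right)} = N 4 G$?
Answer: $18360$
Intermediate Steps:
$m{\left(G,N \right)} = - G N$ ($m{\left(G,N \right)} = - \frac{N 4 G}{4} = - \frac{4 N G}{4} = - \frac{4 G N}{4} = - G N$)
$Z{\left(t \right)} = 0$ ($Z{\left(t \right)} = \frac{1}{3} \cdot 0 = 0$)
$q{\left(f \right)} = 0$ ($q{\left(f \right)} = 0 f = 0$)
$q{\left(23 \right)} + 18360 = 0 + 18360 = 18360$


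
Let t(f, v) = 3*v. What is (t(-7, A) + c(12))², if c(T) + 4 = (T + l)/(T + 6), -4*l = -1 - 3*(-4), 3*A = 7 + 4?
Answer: 292681/5184 ≈ 56.458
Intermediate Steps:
A = 11/3 (A = (7 + 4)/3 = (⅓)*11 = 11/3 ≈ 3.6667)
l = -11/4 (l = -(-1 - 3*(-4))/4 = -(-1 + 12)/4 = -¼*11 = -11/4 ≈ -2.7500)
c(T) = -4 + (-11/4 + T)/(6 + T) (c(T) = -4 + (T - 11/4)/(T + 6) = -4 + (-11/4 + T)/(6 + T))
(t(-7, A) + c(12))² = (3*(11/3) + (-107 - 12*12)/(4*(6 + 12)))² = (11 + (¼)*(-107 - 144)/18)² = (11 + (¼)*(1/18)*(-251))² = (11 - 251/72)² = (541/72)² = 292681/5184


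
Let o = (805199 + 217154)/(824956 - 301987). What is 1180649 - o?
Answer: 617441804528/522969 ≈ 1.1806e+6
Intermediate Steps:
o = 1022353/522969 ≈ 1.9549
1180649 - o = 1180649 - 1*1022353/522969 = 1180649 - 1022353/522969 = 617441804528/522969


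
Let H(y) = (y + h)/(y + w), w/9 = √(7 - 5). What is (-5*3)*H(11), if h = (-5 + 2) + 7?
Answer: 2475/41 - 2025*√2/41 ≈ -9.4825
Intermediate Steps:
w = 9*√2 (w = 9*√(7 - 5) = 9*√2 ≈ 12.728)
h = 4 (h = -3 + 7 = 4)
H(y) = (4 + y)/(y + 9*√2) (H(y) = (y + 4)/(y + 9*√2) = (4 + y)/(y + 9*√2))
(-5*3)*H(11) = (-5*3)*((4 + 11)/(11 + 9*√2)) = -15*15/(11 + 9*√2) = -225/(11 + 9*√2)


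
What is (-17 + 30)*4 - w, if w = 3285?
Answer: -3233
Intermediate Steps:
(-17 + 30)*4 - w = (-17 + 30)*4 - 1*3285 = 13*4 - 3285 = 52 - 3285 = -3233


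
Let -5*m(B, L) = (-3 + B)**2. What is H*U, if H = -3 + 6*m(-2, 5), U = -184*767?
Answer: 4657224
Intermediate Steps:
U = -141128
m(B, L) = -(-3 + B)**2/5
H = -33 (H = -3 + 6*(-(-3 - 2)**2/5) = -3 + 6*(-1/5*(-5)**2) = -3 + 6*(-1/5*25) = -3 + 6*(-5) = -3 - 30 = -33)
H*U = -33*(-141128) = 4657224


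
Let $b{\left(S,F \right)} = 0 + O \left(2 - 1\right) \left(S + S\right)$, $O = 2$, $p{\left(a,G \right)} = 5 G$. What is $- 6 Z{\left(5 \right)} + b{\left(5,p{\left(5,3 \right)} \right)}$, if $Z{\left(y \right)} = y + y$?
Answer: $-40$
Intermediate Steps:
$b{\left(S,F \right)} = 4 S$ ($b{\left(S,F \right)} = 0 + 2 \left(2 - 1\right) \left(S + S\right) = 0 + 2 \cdot 1 \cdot 2 S = 0 + 2 \cdot 2 S = 0 + 4 S = 4 S$)
$Z{\left(y \right)} = 2 y$
$- 6 Z{\left(5 \right)} + b{\left(5,p{\left(5,3 \right)} \right)} = - 6 \cdot 2 \cdot 5 + 4 \cdot 5 = \left(-6\right) 10 + 20 = -60 + 20 = -40$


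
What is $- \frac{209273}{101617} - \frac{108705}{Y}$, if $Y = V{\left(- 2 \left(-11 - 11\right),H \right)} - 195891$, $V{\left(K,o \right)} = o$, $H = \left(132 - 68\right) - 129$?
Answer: $- \frac{29962024003}{19912460852} \approx -1.5047$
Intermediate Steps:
$H = -65$ ($H = 64 - 129 = -65$)
$Y = -195956$ ($Y = -65 - 195891 = -195956$)
$- \frac{209273}{101617} - \frac{108705}{Y} = - \frac{209273}{101617} - \frac{108705}{-195956} = \left(-209273\right) \frac{1}{101617} - - \frac{108705}{195956} = - \frac{209273}{101617} + \frac{108705}{195956} = - \frac{29962024003}{19912460852}$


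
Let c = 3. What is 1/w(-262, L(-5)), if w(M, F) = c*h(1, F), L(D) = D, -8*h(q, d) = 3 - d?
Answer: -⅓ ≈ -0.33333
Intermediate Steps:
h(q, d) = -3/8 + d/8 (h(q, d) = -(3 - d)/8 = -3/8 + d/8)
w(M, F) = -9/8 + 3*F/8 (w(M, F) = 3*(-3/8 + F/8) = -9/8 + 3*F/8)
1/w(-262, L(-5)) = 1/(-9/8 + (3/8)*(-5)) = 1/(-9/8 - 15/8) = 1/(-3) = -⅓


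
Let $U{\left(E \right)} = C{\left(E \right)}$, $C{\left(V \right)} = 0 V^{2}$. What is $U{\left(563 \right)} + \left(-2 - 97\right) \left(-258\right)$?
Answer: $25542$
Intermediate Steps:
$C{\left(V \right)} = 0$
$U{\left(E \right)} = 0$
$U{\left(563 \right)} + \left(-2 - 97\right) \left(-258\right) = 0 + \left(-2 - 97\right) \left(-258\right) = 0 - -25542 = 0 + 25542 = 25542$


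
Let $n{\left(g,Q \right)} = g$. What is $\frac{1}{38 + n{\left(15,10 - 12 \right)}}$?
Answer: $\frac{1}{53} \approx 0.018868$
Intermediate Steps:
$\frac{1}{38 + n{\left(15,10 - 12 \right)}} = \frac{1}{38 + 15} = \frac{1}{53}$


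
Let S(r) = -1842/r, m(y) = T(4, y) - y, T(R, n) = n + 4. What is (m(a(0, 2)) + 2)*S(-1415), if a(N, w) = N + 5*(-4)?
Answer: 11052/1415 ≈ 7.8106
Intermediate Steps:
T(R, n) = 4 + n
a(N, w) = -20 + N (a(N, w) = N - 20 = -20 + N)
m(y) = 4 (m(y) = (4 + y) - y = 4)
(m(a(0, 2)) + 2)*S(-1415) = (4 + 2)*(-1842/(-1415)) = 6*(-1842*(-1/1415)) = 6*(1842/1415) = 11052/1415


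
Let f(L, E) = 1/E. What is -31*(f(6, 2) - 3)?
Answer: 155/2 ≈ 77.500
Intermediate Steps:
-31*(f(6, 2) - 3) = -31*(1/2 - 3) = -31*(-5/2) = 155/2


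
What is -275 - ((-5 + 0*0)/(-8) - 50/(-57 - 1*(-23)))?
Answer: -37685/136 ≈ -277.10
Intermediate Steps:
-275 - ((-5 + 0*0)/(-8) - 50/(-57 - 1*(-23))) = -275 - ((-5 + 0)*(-⅛) - 50/(-57 + 23)) = -275 - (-5*(-⅛) - 50/(-34)) = -275 - (5/8 - 50*(-1/34)) = -275 - (5/8 + 25/17) = -275 - 1*285/136 = -275 - 285/136 = -37685/136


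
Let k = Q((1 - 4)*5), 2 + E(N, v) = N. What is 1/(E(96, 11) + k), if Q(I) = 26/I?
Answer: 15/1384 ≈ 0.010838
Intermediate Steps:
E(N, v) = -2 + N
k = -26/15 (k = 26/(((1 - 4)*5)) = 26/((-3*5)) = 26/(-15) = 26*(-1/15) = -26/15 ≈ -1.7333)
1/(E(96, 11) + k) = 1/((-2 + 96) - 26/15) = 1/(94 - 26/15) = 1/(1384/15) = 15/1384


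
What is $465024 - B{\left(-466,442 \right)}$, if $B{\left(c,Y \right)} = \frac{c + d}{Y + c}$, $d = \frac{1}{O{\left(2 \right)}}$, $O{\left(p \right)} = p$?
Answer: $\frac{22320221}{48} \approx 4.65 \cdot 10^{5}$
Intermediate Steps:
$d = \frac{1}{2} \approx 0.5$
$B{\left(c,Y \right)} = \frac{\frac{1}{2} + c}{Y + c}$ ($B{\left(c,Y \right)} = \frac{c + \frac{1}{2}}{Y + c} = \frac{\frac{1}{2} + c}{Y + c}$)
$465024 - B{\left(-466,442 \right)} = 465024 - \frac{\frac{1}{2} - 466}{442 - 466} = 465024 - \frac{1}{-24} \left(- \frac{931}{2}\right) = 465024 - \left(- \frac{1}{24}\right) \left(- \frac{931}{2}\right) = 465024 - \frac{931}{48} = \frac{22320221}{48}$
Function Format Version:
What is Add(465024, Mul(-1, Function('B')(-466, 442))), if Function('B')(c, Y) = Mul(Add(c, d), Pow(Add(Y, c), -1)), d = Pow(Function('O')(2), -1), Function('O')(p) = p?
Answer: Rational(22320221, 48) ≈ 4.6500e+5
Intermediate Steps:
d = Rational(1, 2) (d = Pow(2, -1) = Rational(1, 2) ≈ 0.50000)
Function('B')(c, Y) = Mul(Pow(Add(Y, c), -1), Add(Rational(1, 2), c)) (Function('B')(c, Y) = Mul(Add(c, Rational(1, 2)), Pow(Add(Y, c), -1)) = Mul(Add(Rational(1, 2), c), Pow(Add(Y, c), -1)) = Mul(Pow(Add(Y, c), -1), Add(Rational(1, 2), c)))
Add(465024, Mul(-1, Function('B')(-466, 442))) = Add(465024, Mul(-1, Mul(Pow(Add(442, -466), -1), Add(Rational(1, 2), -466)))) = Add(465024, Mul(-1, Mul(Pow(-24, -1), Rational(-931, 2)))) = Add(465024, Mul(-1, Mul(Rational(-1, 24), Rational(-931, 2)))) = Add(465024, Mul(-1, Rational(931, 48))) = Add(465024, Rational(-931, 48)) = Rational(22320221, 48)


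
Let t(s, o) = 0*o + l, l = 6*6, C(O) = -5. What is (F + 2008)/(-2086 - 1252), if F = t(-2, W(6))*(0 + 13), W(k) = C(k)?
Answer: -1238/1669 ≈ -0.74176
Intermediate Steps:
W(k) = -5
l = 36
t(s, o) = 36 (t(s, o) = 0*o + 36 = 0 + 36 = 36)
F = 468 (F = 36*(0 + 13) = 36*13 = 468)
(F + 2008)/(-2086 - 1252) = (468 + 2008)/(-2086 - 1252) = 2476/(-3338) = 2476*(-1/3338) = -1238/1669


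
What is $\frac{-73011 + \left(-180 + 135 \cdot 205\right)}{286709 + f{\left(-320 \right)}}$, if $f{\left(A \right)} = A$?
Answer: $- \frac{15172}{95463} \approx -0.15893$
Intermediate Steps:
$\frac{-73011 + \left(-180 + 135 \cdot 205\right)}{286709 + f{\left(-320 \right)}} = \frac{-73011 + \left(-180 + 135 \cdot 205\right)}{286709 - 320} = \frac{-73011 + \left(-180 + 27675\right)}{286389} = \left(-73011 + 27495\right) \frac{1}{286389} = \left(-45516\right) \frac{1}{286389} = - \frac{15172}{95463}$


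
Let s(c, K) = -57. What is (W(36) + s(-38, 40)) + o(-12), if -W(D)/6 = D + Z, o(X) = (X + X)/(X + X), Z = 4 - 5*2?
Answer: -236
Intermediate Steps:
Z = -6 (Z = 4 - 10 = -6)
o(X) = 1 (o(X) = (2*X)/((2*X)) = (2*X)*(1/(2*X)) = 1)
W(D) = 36 - 6*D (W(D) = -6*(D - 6) = -6*(-6 + D) = 36 - 6*D)
(W(36) + s(-38, 40)) + o(-12) = ((36 - 6*36) - 57) + 1 = ((36 - 216) - 57) + 1 = (-180 - 57) + 1 = -237 + 1 = -236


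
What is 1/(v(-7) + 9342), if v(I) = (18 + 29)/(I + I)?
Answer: 14/130741 ≈ 0.00010708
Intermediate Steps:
v(I) = 47/(2*I) (v(I) = 47/((2*I)) = 47*(1/(2*I)) = 47/(2*I))
1/(v(-7) + 9342) = 1/((47/2)/(-7) + 9342) = 1/((47/2)*(-⅐) + 9342) = 1/(-47/14 + 9342) = 1/(130741/14) = 14/130741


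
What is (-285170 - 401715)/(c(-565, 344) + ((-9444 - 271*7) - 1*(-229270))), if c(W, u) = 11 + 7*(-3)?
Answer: -686885/217919 ≈ -3.1520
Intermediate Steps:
c(W, u) = -10 (c(W, u) = 11 - 21 = -10)
(-285170 - 401715)/(c(-565, 344) + ((-9444 - 271*7) - 1*(-229270))) = (-285170 - 401715)/(-10 + ((-9444 - 271*7) - 1*(-229270))) = -686885/(-10 + ((-9444 - 1*1897) + 229270)) = -686885/(-10 + ((-9444 - 1897) + 229270)) = -686885/(-10 + (-11341 + 229270)) = -686885/(-10 + 217929) = -686885/217919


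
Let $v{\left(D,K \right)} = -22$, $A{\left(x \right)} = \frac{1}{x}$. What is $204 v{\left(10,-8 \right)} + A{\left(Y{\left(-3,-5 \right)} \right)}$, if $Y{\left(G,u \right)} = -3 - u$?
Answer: $- \frac{8975}{2} \approx -4487.5$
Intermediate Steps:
$204 v{\left(10,-8 \right)} + A{\left(Y{\left(-3,-5 \right)} \right)} = 204 \left(-22\right) + \frac{1}{-3 - -5} = -4488 + \frac{1}{-3 + 5} = -4488 + \frac{1}{2} = - \frac{8975}{2}$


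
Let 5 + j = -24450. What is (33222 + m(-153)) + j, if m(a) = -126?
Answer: 8641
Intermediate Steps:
j = -24455 (j = -5 - 24450 = -24455)
(33222 + m(-153)) + j = (33222 - 126) - 24455 = 33096 - 24455 = 8641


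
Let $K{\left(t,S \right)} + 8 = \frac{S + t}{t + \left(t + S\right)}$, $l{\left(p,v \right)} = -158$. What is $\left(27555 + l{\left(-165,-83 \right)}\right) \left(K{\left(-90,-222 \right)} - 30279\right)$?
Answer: $- \frac{55593362269}{67} \approx -8.2975 \cdot 10^{8}$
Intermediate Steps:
$K{\left(t,S \right)} = -8 + \frac{S + t}{S + 2 t}$ ($K{\left(t,S \right)} = -8 + \frac{S + t}{t + \left(t + S\right)} = -8 + \frac{S + t}{t + \left(S + t\right)} = -8 + \frac{S + t}{S + 2 t}$)
$\left(27555 + l{\left(-165,-83 \right)}\right) \left(K{\left(-90,-222 \right)} - 30279\right) = \left(27555 - 158\right) \left(\frac{\left(-15\right) \left(-90\right) - -1554}{-222 + 2 \left(-90\right)} - 30279\right) = 27397 \left(\frac{1350 + 1554}{-222 - 180} - 30279\right) = 27397 \left(\frac{1}{-402} \cdot 2904 - 30279\right) = 27397 \left(\left(- \frac{1}{402}\right) 2904 - 30279\right) = 27397 \left(- \frac{484}{67} - 30279\right) = 27397 \left(- \frac{2029177}{67}\right) = - \frac{55593362269}{67}$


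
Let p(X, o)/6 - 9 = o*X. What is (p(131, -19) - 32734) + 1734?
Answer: -45880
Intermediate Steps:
p(X, o) = 54 + 6*X*o (p(X, o) = 54 + 6*(o*X) = 54 + 6*(X*o) = 54 + 6*X*o)
(p(131, -19) - 32734) + 1734 = ((54 + 6*131*(-19)) - 32734) + 1734 = ((54 - 14934) - 32734) + 1734 = (-14880 - 32734) + 1734 = -47614 + 1734 = -45880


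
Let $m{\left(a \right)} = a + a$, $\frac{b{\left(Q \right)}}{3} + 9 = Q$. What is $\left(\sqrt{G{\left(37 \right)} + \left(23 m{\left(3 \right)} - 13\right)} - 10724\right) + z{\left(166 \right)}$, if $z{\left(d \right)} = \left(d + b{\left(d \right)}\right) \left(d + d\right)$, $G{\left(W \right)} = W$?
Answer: $200760 + 9 \sqrt{2} \approx 2.0077 \cdot 10^{5}$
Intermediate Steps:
$b{\left(Q \right)} = -27 + 3 Q$
$m{\left(a \right)} = 2 a$
$z{\left(d \right)} = 2 d \left(-27 + 4 d\right)$ ($z{\left(d \right)} = \left(d + \left(-27 + 3 d\right)\right) \left(d + d\right) = \left(-27 + 4 d\right) 2 d = 2 d \left(-27 + 4 d\right)$)
$\left(\sqrt{G{\left(37 \right)} + \left(23 m{\left(3 \right)} - 13\right)} - 10724\right) + z{\left(166 \right)} = \left(\sqrt{37 - \left(13 - 23 \cdot 2 \cdot 3\right)} - 10724\right) + 2 \cdot 166 \left(-27 + 4 \cdot 166\right) = \left(\sqrt{37 + \left(23 \cdot 6 - 13\right)} - 10724\right) + 2 \cdot 166 \left(-27 + 664\right) = \left(\sqrt{37 + \left(138 - 13\right)} - 10724\right) + 2 \cdot 166 \cdot 637 = \left(\sqrt{37 + 125} - 10724\right) + 211484 = \left(\sqrt{162} - 10724\right) + 211484 = \left(9 \sqrt{2} - 10724\right) + 211484 = \left(-10724 + 9 \sqrt{2}\right) + 211484 = 200760 + 9 \sqrt{2}$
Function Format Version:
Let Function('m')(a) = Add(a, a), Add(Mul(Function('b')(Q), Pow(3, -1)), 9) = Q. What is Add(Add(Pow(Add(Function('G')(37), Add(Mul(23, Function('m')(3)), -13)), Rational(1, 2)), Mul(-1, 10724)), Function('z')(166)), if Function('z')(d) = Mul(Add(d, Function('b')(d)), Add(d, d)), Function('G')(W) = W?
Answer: Add(200760, Mul(9, Pow(2, Rational(1, 2)))) ≈ 2.0077e+5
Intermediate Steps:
Function('b')(Q) = Add(-27, Mul(3, Q))
Function('m')(a) = Mul(2, a)
Function('z')(d) = Mul(2, d, Add(-27, Mul(4, d))) (Function('z')(d) = Mul(Add(d, Add(-27, Mul(3, d))), Add(d, d)) = Mul(Add(-27, Mul(4, d)), Mul(2, d)) = Mul(2, d, Add(-27, Mul(4, d))))
Add(Add(Pow(Add(Function('G')(37), Add(Mul(23, Function('m')(3)), -13)), Rational(1, 2)), Mul(-1, 10724)), Function('z')(166)) = Add(Add(Pow(Add(37, Add(Mul(23, Mul(2, 3)), -13)), Rational(1, 2)), Mul(-1, 10724)), Mul(2, 166, Add(-27, Mul(4, 166)))) = Add(Add(Pow(Add(37, Add(Mul(23, 6), -13)), Rational(1, 2)), -10724), Mul(2, 166, Add(-27, 664))) = Add(Add(Pow(Add(37, Add(138, -13)), Rational(1, 2)), -10724), Mul(2, 166, 637)) = Add(Add(Pow(Add(37, 125), Rational(1, 2)), -10724), 211484) = Add(Add(Pow(162, Rational(1, 2)), -10724), 211484) = Add(Add(Mul(9, Pow(2, Rational(1, 2))), -10724), 211484) = Add(Add(-10724, Mul(9, Pow(2, Rational(1, 2)))), 211484) = Add(200760, Mul(9, Pow(2, Rational(1, 2))))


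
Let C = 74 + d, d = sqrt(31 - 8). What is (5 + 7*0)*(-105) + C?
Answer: -451 + sqrt(23) ≈ -446.20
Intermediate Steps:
d = sqrt(23) ≈ 4.7958
C = 74 + sqrt(23) ≈ 78.796
(5 + 7*0)*(-105) + C = (5 + 7*0)*(-105) + (74 + sqrt(23)) = (5 + 0)*(-105) + (74 + sqrt(23)) = 5*(-105) + (74 + sqrt(23)) = -525 + (74 + sqrt(23)) = -451 + sqrt(23)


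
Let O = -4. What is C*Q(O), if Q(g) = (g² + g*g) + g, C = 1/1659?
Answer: 4/237 ≈ 0.016878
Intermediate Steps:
C = 1/1659 ≈ 0.00060277
Q(g) = g + 2*g² (Q(g) = (g² + g²) + g = 2*g² + g = g + 2*g²)
C*Q(O) = (-4*(1 + 2*(-4)))/1659 = (-4*(1 - 8))/1659 = (-4*(-7))/1659 = (1/1659)*28 = 4/237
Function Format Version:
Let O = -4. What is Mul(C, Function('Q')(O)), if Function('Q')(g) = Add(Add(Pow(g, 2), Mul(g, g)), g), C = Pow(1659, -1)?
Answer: Rational(4, 237) ≈ 0.016878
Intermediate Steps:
C = Rational(1, 1659) ≈ 0.00060277
Function('Q')(g) = Add(g, Mul(2, Pow(g, 2))) (Function('Q')(g) = Add(Add(Pow(g, 2), Pow(g, 2)), g) = Add(Mul(2, Pow(g, 2)), g) = Add(g, Mul(2, Pow(g, 2))))
Mul(C, Function('Q')(O)) = Mul(Rational(1, 1659), Mul(-4, Add(1, Mul(2, -4)))) = Mul(Rational(1, 1659), Mul(-4, Add(1, -8))) = Mul(Rational(1, 1659), Mul(-4, -7)) = Mul(Rational(1, 1659), 28) = Rational(4, 237)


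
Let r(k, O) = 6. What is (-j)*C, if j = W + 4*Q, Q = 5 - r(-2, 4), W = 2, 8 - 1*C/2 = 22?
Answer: -56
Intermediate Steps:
C = -28 (C = 16 - 2*22 = 16 - 44 = -28)
Q = -1 (Q = 5 - 1*6 = 5 - 6 = -1)
j = -2 (j = 2 + 4*(-1) = 2 - 4 = -2)
(-j)*C = -1*(-2)*(-28) = 2*(-28) = -56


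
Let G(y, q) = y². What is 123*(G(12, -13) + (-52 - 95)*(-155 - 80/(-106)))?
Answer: 148750911/53 ≈ 2.8066e+6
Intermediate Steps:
123*(G(12, -13) + (-52 - 95)*(-155 - 80/(-106))) = 123*(12² + (-52 - 95)*(-155 - 80/(-106))) = 123*(144 - 147*(-155 - 80*(-1/106))) = 123*(144 - 147*(-155 + 40/53)) = 123*(144 - 147*(-8175/53)) = 123*(144 + 1201725/53) = 123*(1209357/53) = 148750911/53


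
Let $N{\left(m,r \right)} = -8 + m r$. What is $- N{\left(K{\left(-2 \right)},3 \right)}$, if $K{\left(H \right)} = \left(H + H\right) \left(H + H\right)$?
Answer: $-40$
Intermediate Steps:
$K{\left(H \right)} = 4 H^{2}$ ($K{\left(H \right)} = 2 H 2 H = 4 H^{2}$)
$- N{\left(K{\left(-2 \right)},3 \right)} = - (-8 + 4 \left(-2\right)^{2} \cdot 3) = - (-8 + 4 \cdot 4 \cdot 3) = - (-8 + 16 \cdot 3) = - (-8 + 48) = \left(-1\right) 40 = -40$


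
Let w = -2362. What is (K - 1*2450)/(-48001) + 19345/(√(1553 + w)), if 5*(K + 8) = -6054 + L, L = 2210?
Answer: 16134/240005 - 19345*I*√809/809 ≈ 0.067224 - 680.13*I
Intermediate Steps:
K = -3884/5 (K = -8 + (-6054 + 2210)/5 = -8 + (⅕)*(-3844) = -8 - 3844/5 = -3884/5 ≈ -776.80)
(K - 1*2450)/(-48001) + 19345/(√(1553 + w)) = (-3884/5 - 1*2450)/(-48001) + 19345/(√(1553 - 2362)) = (-3884/5 - 2450)*(-1/48001) + 19345/(√(-809)) = -16134/5*(-1/48001) + 19345/((I*√809)) = 16134/240005 + 19345*(-I*√809/809) = 16134/240005 - 19345*I*√809/809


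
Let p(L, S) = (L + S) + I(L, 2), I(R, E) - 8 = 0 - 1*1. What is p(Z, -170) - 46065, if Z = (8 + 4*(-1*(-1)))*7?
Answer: -46144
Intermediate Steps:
I(R, E) = 7 (I(R, E) = 8 + (0 - 1*1) = 8 + (0 - 1) = 8 - 1 = 7)
Z = 84 (Z = (8 + 4*1)*7 = (8 + 4)*7 = 12*7 = 84)
p(L, S) = 7 + L + S (p(L, S) = (L + S) + 7 = 7 + L + S)
p(Z, -170) - 46065 = (7 + 84 - 170) - 46065 = -79 - 46065 = -46144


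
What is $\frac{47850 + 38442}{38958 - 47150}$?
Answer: $- \frac{21573}{2048} \approx -10.534$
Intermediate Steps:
$\frac{47850 + 38442}{38958 - 47150} = \frac{86292}{-8192} = 86292 \left(- \frac{1}{8192}\right) = - \frac{21573}{2048}$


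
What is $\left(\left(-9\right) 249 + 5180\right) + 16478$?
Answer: $19417$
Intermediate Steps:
$\left(\left(-9\right) 249 + 5180\right) + 16478 = \left(-2241 + 5180\right) + 16478 = 2939 + 16478 = 19417$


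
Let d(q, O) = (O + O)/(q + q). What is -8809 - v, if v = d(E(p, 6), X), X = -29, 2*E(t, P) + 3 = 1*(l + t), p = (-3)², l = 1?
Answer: -61605/7 ≈ -8800.7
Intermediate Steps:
p = 9
E(t, P) = -1 + t/2 (E(t, P) = -3/2 + (1*(1 + t))/2 = -3/2 + (1 + t)/2 = -3/2 + (½ + t/2) = -1 + t/2)
d(q, O) = O/q (d(q, O) = (2*O)/((2*q)) = (2*O)*(1/(2*q)) = O/q)
v = -58/7 (v = -29/(-1 + (½)*9) = -29/(-1 + 9/2) = -29/7/2 = -29*2/7 = -58/7 ≈ -8.2857)
-8809 - v = -8809 - 1*(-58/7) = -8809 + 58/7 = -61605/7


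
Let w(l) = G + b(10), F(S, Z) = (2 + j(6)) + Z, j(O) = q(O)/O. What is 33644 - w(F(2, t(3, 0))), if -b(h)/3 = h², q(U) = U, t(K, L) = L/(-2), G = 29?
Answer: 33915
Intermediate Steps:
t(K, L) = -L/2 (t(K, L) = L*(-½) = -L/2)
b(h) = -3*h²
j(O) = 1 (j(O) = O/O = 1)
F(S, Z) = 3 + Z (F(S, Z) = (2 + 1) + Z = 3 + Z)
w(l) = -271 (w(l) = 29 - 3*10² = 29 - 3*100 = 29 - 300 = -271)
33644 - w(F(2, t(3, 0))) = 33644 - 1*(-271) = 33644 + 271 = 33915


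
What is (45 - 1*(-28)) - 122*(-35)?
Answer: 4343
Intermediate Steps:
(45 - 1*(-28)) - 122*(-35) = (45 + 28) + 4270 = 73 + 4270 = 4343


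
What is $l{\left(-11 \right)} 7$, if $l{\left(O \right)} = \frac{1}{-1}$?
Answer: $-7$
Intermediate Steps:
$l{\left(O \right)} = -1$
$l{\left(-11 \right)} 7 = \left(-1\right) 7 = -7$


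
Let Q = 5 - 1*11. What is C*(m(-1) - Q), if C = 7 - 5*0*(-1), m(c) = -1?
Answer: 35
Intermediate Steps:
Q = -6 (Q = 5 - 11 = -6)
C = 7 (C = 7 - 0*(-1) = 7 - 1*0 = 7 + 0 = 7)
C*(m(-1) - Q) = 7*(-1 - 1*(-6)) = 7*(-1 + 6) = 7*5 = 35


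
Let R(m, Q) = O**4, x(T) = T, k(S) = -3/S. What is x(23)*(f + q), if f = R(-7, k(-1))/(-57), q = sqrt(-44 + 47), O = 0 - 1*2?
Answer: -368/57 + 23*sqrt(3) ≈ 33.381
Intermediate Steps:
O = -2 (O = 0 - 2 = -2)
q = sqrt(3) ≈ 1.7320
R(m, Q) = 16 (R(m, Q) = (-2)**4 = 16)
f = -16/57 (f = 16/(-57) = 16*(-1/57) = -16/57 ≈ -0.28070)
x(23)*(f + q) = 23*(-16/57 + sqrt(3)) = -368/57 + 23*sqrt(3)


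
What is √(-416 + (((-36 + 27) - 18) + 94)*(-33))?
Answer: I*√2627 ≈ 51.254*I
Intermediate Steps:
√(-416 + (((-36 + 27) - 18) + 94)*(-33)) = √(-416 + ((-9 - 18) + 94)*(-33)) = √(-416 + (-27 + 94)*(-33)) = √(-416 + 67*(-33)) = √(-416 - 2211) = √(-2627) = I*√2627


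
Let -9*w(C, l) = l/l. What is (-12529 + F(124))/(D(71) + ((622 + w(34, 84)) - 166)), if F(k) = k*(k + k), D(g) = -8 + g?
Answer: 164007/4670 ≈ 35.119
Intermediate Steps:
w(C, l) = -1/9 (w(C, l) = -l/(9*l) = -1/9*1 = -1/9)
F(k) = 2*k**2 (F(k) = k*(2*k) = 2*k**2)
(-12529 + F(124))/(D(71) + ((622 + w(34, 84)) - 166)) = (-12529 + 2*124**2)/((-8 + 71) + ((622 - 1/9) - 166)) = (-12529 + 2*15376)/(63 + (5597/9 - 166)) = (-12529 + 30752)/(63 + 4103/9) = 18223/(4670/9) = 18223*(9/4670) = 164007/4670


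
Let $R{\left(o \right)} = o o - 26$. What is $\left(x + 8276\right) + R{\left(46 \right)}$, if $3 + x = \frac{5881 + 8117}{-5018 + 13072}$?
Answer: $\frac{41738800}{4027} \approx 10365.0$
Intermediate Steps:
$R{\left(o \right)} = -26 + o^{2}$ ($R{\left(o \right)} = o^{2} - 26 = -26 + o^{2}$)
$x = - \frac{5082}{4027}$ ($x = -3 + \frac{5881 + 8117}{-5018 + 13072} = -3 + \frac{13998}{8054} = -3 + 13998 \cdot \frac{1}{8054} = -3 + \frac{6999}{4027} = - \frac{5082}{4027} \approx -1.262$)
$\left(x + 8276\right) + R{\left(46 \right)} = \left(- \frac{5082}{4027} + 8276\right) - \left(26 - 46^{2}\right) = \frac{33322370}{4027} + \left(-26 + 2116\right) = \frac{33322370}{4027} + 2090 = \frac{41738800}{4027}$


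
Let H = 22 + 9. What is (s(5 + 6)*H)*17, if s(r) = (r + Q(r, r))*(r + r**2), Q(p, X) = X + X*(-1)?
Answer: 765204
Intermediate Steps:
Q(p, X) = 0 (Q(p, X) = X - X = 0)
s(r) = r*(r + r**2) (s(r) = (r + 0)*(r + r**2) = r*(r + r**2))
H = 31
(s(5 + 6)*H)*17 = (((5 + 6)**2*(1 + (5 + 6)))*31)*17 = ((11**2*(1 + 11))*31)*17 = ((121*12)*31)*17 = (1452*31)*17 = 45012*17 = 765204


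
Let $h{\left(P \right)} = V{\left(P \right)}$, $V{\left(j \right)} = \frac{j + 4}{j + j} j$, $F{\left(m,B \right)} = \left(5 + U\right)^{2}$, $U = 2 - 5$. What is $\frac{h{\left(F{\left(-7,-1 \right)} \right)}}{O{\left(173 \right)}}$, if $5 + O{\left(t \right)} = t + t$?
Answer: $\frac{4}{341} \approx 0.01173$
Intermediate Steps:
$U = -3$
$O{\left(t \right)} = -5 + 2 t$ ($O{\left(t \right)} = -5 + \left(t + t\right) = -5 + 2 t$)
$F{\left(m,B \right)} = 4$ ($F{\left(m,B \right)} = \left(5 - 3\right)^{2} = 2^{2} = 4$)
$V{\left(j \right)} = 2 + \frac{j}{2}$ ($V{\left(j \right)} = \frac{4 + j}{2 j} j = 2 + \frac{j}{2}$)
$h{\left(P \right)} = 2 + \frac{P}{2}$
$\frac{h{\left(F{\left(-7,-1 \right)} \right)}}{O{\left(173 \right)}} = \frac{2 + \frac{1}{2} \cdot 4}{-5 + 2 \cdot 173} = \frac{2 + 2}{-5 + 346} = \frac{4}{341}$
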